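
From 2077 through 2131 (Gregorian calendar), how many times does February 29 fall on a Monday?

1

Leap years in 2077–2131: 12 of them.
Feb 29 weekday advances by 5 (mod 7) from one leap year to the next four years later (or differs when a century non-leap intervenes).
Leap-day weekdays: 2080:Thu 2084:Tue 2088:Sun 2092:Fri 2096:Wed 2104:Fri 2108:Wed 2112:Mon✓ 2116:Sat 2120:Thu 2124:Tue 2128:Sun
Monday: 2112 → 1.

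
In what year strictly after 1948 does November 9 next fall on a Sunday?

1952

From one year to the next, a fixed date's weekday advances by 1, or by 2 when a Feb 29 lies between the two dates.
1948: November 9 is Tuesday.
1949: Wednesday (+1)
1950: Thursday (+1)
1951: Friday (+1)
1952: Sunday (+2)
November 9 falls on a Sunday in 1952.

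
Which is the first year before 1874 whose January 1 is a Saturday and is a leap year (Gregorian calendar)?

Jan 1 advances by 2 weekdays after a leap year and by 1 after a common year.
1874: Jan 1 is Thursday.
1873: Wednesday
1872: Monday (leap)
1871: Sunday
1870: Saturday
1869: Friday
1868: Wednesday (leap)
1867: Tuesday
1866: Monday
1865: Sunday
1864: Friday (leap)
1863: Thursday
1862: Wednesday
1861: Tuesday
1860: Sunday (leap)
1859: Saturday
1858: Friday
1857: Thursday
1856: Tuesday (leap)
1855: Monday
1854: Sunday
1853: Saturday
1852: Thursday (leap)
1851: Wednesday
1850: Tuesday
1849: Monday
1848: Saturday (leap)
1848 begins on a Saturday and is a leap year.

1848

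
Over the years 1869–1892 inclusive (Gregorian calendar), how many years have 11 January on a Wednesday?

Track 11 January's weekday year by year (advancing +1, or +2 across a Feb 29):
  1869: Mon  1870: Tue (+1)  1871: Wed (+1) ✓  1872: Thu (+1)  1873: Sat (+2)
  1874: Sun (+1)  1875: Mon (+1)  1876: Tue (+1)  1877: Thu (+2)  1878: Fri (+1)
  1879: Sat (+1)  1880: Sun (+1)  1881: Tue (+2)  1882: Wed (+1) ✓  1883: Thu (+1)
  1884: Fri (+1)  1885: Sun (+2)  1886: Mon (+1)  1887: Tue (+1)  1888: Wed (+1) ✓
  1889: Fri (+2)  1890: Sat (+1)  1891: Sun (+1)  1892: Mon (+1)
Wednesday years: 1871, 1882, 1888 — 3 in total.

3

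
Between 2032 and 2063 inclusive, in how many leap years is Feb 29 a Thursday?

Leap years in 2032–2063: 8 of them.
Feb 29 weekday advances by 5 (mod 7) from one leap year to the next four years later (or differs when a century non-leap intervenes).
Leap-day weekdays: 2032:Sun 2036:Fri 2040:Wed 2044:Mon 2048:Sat 2052:Thu✓ 2056:Tue 2060:Sun
Thursday: 2052 → 1.

1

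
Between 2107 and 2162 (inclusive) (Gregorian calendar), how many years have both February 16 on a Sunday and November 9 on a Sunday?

Check each year's weekday for February 16 and November 9:
  2107: Wed/Wed  2108: Thu/Fri  2109: Sat/Sat  2110: Sun/Sun ✓  2111: Mon/Mon  2112: Tue/Wed  2113: Thu/Thu  2114: Fri/Fri  2115: Sat/Sat  2116: Sun/Mon  2117: Tue/Tue  2118: Wed/Wed  2119: Thu/Thu  2120: Fri/Sat  …(28 more)…  2149: Sun/Sun ✓  2150: Mon/Mon  2151: Tue/Tue  2152: Wed/Thu  2153: Fri/Fri  2154: Sat/Sat  2155: Sun/Sun ✓  2156: Mon/Tue  2157: Wed/Wed  2158: Thu/Thu  2159: Fri/Fri  2160: Sat/Sun  2161: Mon/Mon  2162: Tue/Tue
Both conditions hold in: 2110, 2121, 2127, 2138, 2149, 2155 — 6.

6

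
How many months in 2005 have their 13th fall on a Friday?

1

Check the 13th of each month of 2005: Jan 13: Thu, Feb 13: Sun, Mar 13: Sun, Apr 13: Wed, May 13: Fri, Jun 13: Mon, Jul 13: Wed, Aug 13: Sat, Sep 13: Tue, Oct 13: Thu, Nov 13: Sun, Dec 13: Tue.
Friday occurs in May — 1 month.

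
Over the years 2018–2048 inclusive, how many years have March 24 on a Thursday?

Track March 24's weekday year by year (advancing +1, or +2 across a Feb 29):
  2018: Sat  2019: Sun (+1)  2020: Tue (+2)  2021: Wed (+1)  2022: Thu (+1) ✓
  2023: Fri (+1)  2024: Sun (+2)  2025: Mon (+1)  2026: Tue (+1)  2027: Wed (+1)
  2028: Fri (+2)  2029: Sat (+1)  2030: Sun (+1)  2031: Mon (+1)  … (3 more years) …
  2035: Sat (+1)  2036: Mon (+2)  2037: Tue (+1)  2038: Wed (+1)  2039: Thu (+1) ✓
  2040: Sat (+2)  2041: Sun (+1)  2042: Mon (+1)  2043: Tue (+1)  2044: Thu (+2) ✓
  2045: Fri (+1)  2046: Sat (+1)  2047: Sun (+1)  2048: Tue (+2)
Thursday years: 2022, 2033, 2039, 2044 — 4 in total.

4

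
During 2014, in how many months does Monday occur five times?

A month of length L has five Mondays iff its first Monday is on day ≤ L−28 (so day 1–3 in a 31-day month, 1–2 in a 30-day month, day 1 in a leap February).
Checking each month of 2014: Jan starts Wed (31d); Feb starts Sat (28d); Mar starts Sat (31d) ✓; Apr starts Tue (30d); May starts Thu (31d); Jun starts Sun (30d) ✓; Jul starts Tue (31d); Aug starts Fri (31d); Sep starts Mon (30d) ✓; Oct starts Wed (31d); Nov starts Sat (30d); Dec starts Mon (31d) ✓.
Five-Monday months: March, June, September, December → 4.

4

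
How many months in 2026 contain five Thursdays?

5

A month of length L has five Thursdays iff its first Thursday is on day ≤ L−28 (so day 1–3 in a 31-day month, 1–2 in a 30-day month, day 1 in a leap February).
Checking each month of 2026: Jan starts Thu (31d) ✓; Feb starts Sun (28d); Mar starts Sun (31d); Apr starts Wed (30d) ✓; May starts Fri (31d); Jun starts Mon (30d); Jul starts Wed (31d) ✓; Aug starts Sat (31d); Sep starts Tue (30d); Oct starts Thu (31d) ✓; Nov starts Sun (30d); Dec starts Tue (31d) ✓.
Five-Thursday months: January, April, July, October, December → 5.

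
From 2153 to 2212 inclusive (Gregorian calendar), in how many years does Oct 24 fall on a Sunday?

7

Track Oct 24's weekday year by year (advancing +1, or +2 across a Feb 29):
  2153: Wed  2154: Thu (+1)  2155: Fri (+1)  2156: Sun (+2) ✓  2157: Mon (+1)
  2158: Tue (+1)  2159: Wed (+1)  2160: Fri (+2)  2161: Sat (+1)  2162: Sun (+1) ✓
  2163: Mon (+1)  2164: Wed (+2)  2165: Thu (+1)  2166: Fri (+1)  … (32 more years) …
  2199: Thu (+1)  2200: Fri (+1)  2201: Sat (+1)  2202: Sun (+1) ✓  2203: Mon (+1)
  2204: Wed (+2)  2205: Thu (+1)  2206: Fri (+1)  2207: Sat (+1)  2208: Mon (+2)
  2209: Tue (+1)  2210: Wed (+1)  2211: Thu (+1)  2212: Sat (+2)
Sunday years: 2156, 2162, 2173, 2179, 2184, 2190, 2202 — 7 in total.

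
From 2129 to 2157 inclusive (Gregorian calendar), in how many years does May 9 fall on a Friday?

Track May 9's weekday year by year (advancing +1, or +2 across a Feb 29):
  2129: Mon  2130: Tue (+1)  2131: Wed (+1)  2132: Fri (+2) ✓  2133: Sat (+1)
  2134: Sun (+1)  2135: Mon (+1)  2136: Wed (+2)  2137: Thu (+1)  2138: Fri (+1) ✓
  2139: Sat (+1)  2140: Mon (+2)  2141: Tue (+1)  2142: Wed (+1)  2143: Thu (+1)
  2144: Sat (+2)  2145: Sun (+1)  2146: Mon (+1)  2147: Tue (+1)  2148: Thu (+2)
  2149: Fri (+1) ✓  2150: Sat (+1)  2151: Sun (+1)  2152: Tue (+2)  2153: Wed (+1)
  2154: Thu (+1)  2155: Fri (+1) ✓  2156: Sun (+2)  2157: Mon (+1)
Friday years: 2132, 2138, 2149, 2155 — 4 in total.

4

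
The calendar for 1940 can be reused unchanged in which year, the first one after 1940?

1968

Two years share a calendar iff Jan 1 falls on the same weekday and both are leap or both are common. 1940: Jan 1 is Monday, leap year.
1941: Jan 1 Wednesday, common
1942: Jan 1 Thursday, common
1943: Jan 1 Friday, common
1944: Jan 1 Saturday, leap
1945: Jan 1 Monday, common
1946: Jan 1 Tuesday, common
1947: Jan 1 Wednesday, common
1948: Jan 1 Thursday, leap
1949: Jan 1 Saturday, common
1950: Jan 1 Sunday, common
1951: Jan 1 Monday, common
1952: Jan 1 Tuesday, leap
1953: Jan 1 Thursday, common
1954: Jan 1 Friday, common
1955: Jan 1 Saturday, common
1956: Jan 1 Sunday, leap
1957: Jan 1 Tuesday, common
1958: Jan 1 Wednesday, common
1959: Jan 1 Thursday, common
1960: Jan 1 Friday, leap
1961: Jan 1 Sunday, common
1962: Jan 1 Monday, common
1963: Jan 1 Tuesday, common
1964: Jan 1 Wednesday, leap
1965: Jan 1 Friday, common
1966: Jan 1 Saturday, common
1967: Jan 1 Sunday, common
1968: Jan 1 Monday, leap
1968 matches on both conditions.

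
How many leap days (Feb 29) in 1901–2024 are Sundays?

Leap years in 1901–2024: 31 of them.
Feb 29 weekday advances by 5 (mod 7) from one leap year to the next four years later (or differs when a century non-leap intervenes).
Leap-day weekdays: 1904:Mon 1908:Sat 1912:Thu 1916:Tue 1920:Sun✓ 1924:Fri 1928:Wed 1932:Mon 1936:Sat 1940:Thu 1944:Tue 1948:Sun✓ 1952:Fri …(5 more)… 1976:Sun✓ 1980:Fri 1984:Wed 1988:Mon 1992:Sat 1996:Thu 2000:Tue 2004:Sun✓ 2008:Fri 2012:Wed 2016:Mon 2020:Sat 2024:Thu
Sunday: 1920, 1948, 1976, 2004 → 4.

4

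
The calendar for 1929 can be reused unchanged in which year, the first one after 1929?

1935

Two years share a calendar iff Jan 1 falls on the same weekday and both are leap or both are common. 1929: Jan 1 is Tuesday, common year.
1930: Jan 1 Wednesday, common
1931: Jan 1 Thursday, common
1932: Jan 1 Friday, leap
1933: Jan 1 Sunday, common
1934: Jan 1 Monday, common
1935: Jan 1 Tuesday, common
1935 matches on both conditions.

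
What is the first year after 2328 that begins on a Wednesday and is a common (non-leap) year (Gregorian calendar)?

Jan 1 advances by 2 weekdays after a leap year and by 1 after a common year.
2328: Jan 1 is Sunday (leap).
2329: Tuesday
2330: Wednesday
2330 begins on a Wednesday and is a common year.

2330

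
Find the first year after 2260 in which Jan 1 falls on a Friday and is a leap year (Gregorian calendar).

2264

Jan 1 advances by 2 weekdays after a leap year and by 1 after a common year.
2260: Jan 1 is Sunday (leap).
2261: Tuesday
2262: Wednesday
2263: Thursday
2264: Friday (leap)
2264 begins on a Friday and is a leap year.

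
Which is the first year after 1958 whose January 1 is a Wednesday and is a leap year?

1964

Jan 1 advances by 2 weekdays after a leap year and by 1 after a common year.
1958: Jan 1 is Wednesday.
1959: Thursday
1960: Friday (leap)
1961: Sunday
1962: Monday
1963: Tuesday
1964: Wednesday (leap)
1964 begins on a Wednesday and is a leap year.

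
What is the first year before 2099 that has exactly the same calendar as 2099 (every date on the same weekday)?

2093

Two years share a calendar iff Jan 1 falls on the same weekday and both are leap or both are common. 2099: Jan 1 is Thursday, common year.
2098: Jan 1 Wednesday, common
2097: Jan 1 Tuesday, common
2096: Jan 1 Sunday, leap
2095: Jan 1 Saturday, common
2094: Jan 1 Friday, common
2093: Jan 1 Thursday, common
2093 matches on both conditions.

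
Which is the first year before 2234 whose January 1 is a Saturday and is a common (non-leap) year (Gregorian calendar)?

Jan 1 advances by 2 weekdays after a leap year and by 1 after a common year.
2234: Jan 1 is Wednesday.
2233: Tuesday
2232: Sunday (leap)
2231: Saturday
2231 begins on a Saturday and is a common year.

2231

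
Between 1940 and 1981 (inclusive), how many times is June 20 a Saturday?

6

Track June 20's weekday year by year (advancing +1, or +2 across a Feb 29):
  1940: Thu  1941: Fri (+1)  1942: Sat (+1) ✓  1943: Sun (+1)  1944: Tue (+2)
  1945: Wed (+1)  1946: Thu (+1)  1947: Fri (+1)  1948: Sun (+2)  1949: Mon (+1)
  1950: Tue (+1)  1951: Wed (+1)  1952: Fri (+2)  1953: Sat (+1) ✓  … (14 more years) …
  1968: Thu (+2)  1969: Fri (+1)  1970: Sat (+1) ✓  1971: Sun (+1)  1972: Tue (+2)
  1973: Wed (+1)  1974: Thu (+1)  1975: Fri (+1)  1976: Sun (+2)  1977: Mon (+1)
  1978: Tue (+1)  1979: Wed (+1)  1980: Fri (+2)  1981: Sat (+1) ✓
Saturday years: 1942, 1953, 1959, 1964, 1970, 1981 — 6 in total.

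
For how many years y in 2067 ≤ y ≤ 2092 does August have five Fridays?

August has 31 days; it has five Fridays when Friday falls among the first (month-length − 28) days — i.e. when August 1 is one of Friday/Thursday/Wednesday.
August 1 by year: 2067:Mon 2068:Wed✓ 2069:Thu✓ 2070:Fri✓ 2071:Sat 2072:Mon 2073:Tue 2074:Wed✓ 2075:Thu✓ 2076:Sat 2077:Sun 2078:Mon 2079:Tue 2080:Thu✓ 2081:Fri✓ 2082:Sat 2083:Sun 2084:Tue 2085:Wed✓ 2086:Thu✓ 2087:Fri✓ 2088:Sun 2089:Mon 2090:Tue 2091:Wed✓ 2092:Fri✓
Years with five Fridays: 2068, 2069, 2070, 2074, 2075, 2080, 2081, 2085, 2086, 2087, 2091, 2092 → 12.

12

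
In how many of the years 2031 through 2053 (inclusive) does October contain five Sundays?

October has 31 days; it has five Sundays when Sunday falls among the first (month-length − 28) days — i.e. when October 1 is one of Sunday/Saturday/Friday.
October 1 by year: 2031:Wed 2032:Fri✓ 2033:Sat✓ 2034:Sun✓ 2035:Mon 2036:Wed 2037:Thu 2038:Fri✓ 2039:Sat✓ 2040:Mon 2041:Tue 2042:Wed 2043:Thu 2044:Sat✓ 2045:Sun✓ 2046:Mon 2047:Tue 2048:Thu 2049:Fri✓ 2050:Sat✓ 2051:Sun✓ 2052:Tue 2053:Wed
Years with five Sundays: 2032, 2033, 2034, 2038, 2039, 2044, 2045, 2049, 2050, 2051 → 10.

10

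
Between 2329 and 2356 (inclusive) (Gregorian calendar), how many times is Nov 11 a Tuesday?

Track Nov 11's weekday year by year (advancing +1, or +2 across a Feb 29):
  2329: Mon  2330: Tue (+1) ✓  2331: Wed (+1)  2332: Fri (+2)  2333: Sat (+1)
  2334: Sun (+1)  2335: Mon (+1)  2336: Wed (+2)  2337: Thu (+1)  2338: Fri (+1)
  2339: Sat (+1)  2340: Mon (+2)  2341: Tue (+1) ✓  2342: Wed (+1)  2343: Thu (+1)
  2344: Sat (+2)  2345: Sun (+1)  2346: Mon (+1)  2347: Tue (+1) ✓  2348: Thu (+2)
  2349: Fri (+1)  2350: Sat (+1)  2351: Sun (+1)  2352: Tue (+2) ✓  2353: Wed (+1)
  2354: Thu (+1)  2355: Fri (+1)  2356: Sun (+2)
Tuesday years: 2330, 2341, 2347, 2352 — 4 in total.

4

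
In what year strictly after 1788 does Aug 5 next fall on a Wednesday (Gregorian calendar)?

From one year to the next, a fixed date's weekday advances by 1, or by 2 when a Feb 29 lies between the two dates.
1788: August 5 is Tuesday.
1789: Wednesday (+1)
Aug 5 falls on a Wednesday in 1789.

1789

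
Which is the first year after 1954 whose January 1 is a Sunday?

Jan 1 advances by 2 weekdays after a leap year and by 1 after a common year.
1954: Jan 1 is Friday.
1955: Saturday
1956: Sunday (leap)
1956 begins on a Sunday

1956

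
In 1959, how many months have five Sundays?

4

A month of length L has five Sundays iff its first Sunday is on day ≤ L−28 (so day 1–3 in a 31-day month, 1–2 in a 30-day month, day 1 in a leap February).
Checking each month of 1959: Jan starts Thu (31d); Feb starts Sun (28d); Mar starts Sun (31d) ✓; Apr starts Wed (30d); May starts Fri (31d) ✓; Jun starts Mon (30d); Jul starts Wed (31d); Aug starts Sat (31d) ✓; Sep starts Tue (30d); Oct starts Thu (31d); Nov starts Sun (30d) ✓; Dec starts Tue (31d).
Five-Sunday months: March, May, August, November → 4.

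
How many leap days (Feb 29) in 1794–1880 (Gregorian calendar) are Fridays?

Leap years in 1794–1880: 21 of them.
Feb 29 weekday advances by 5 (mod 7) from one leap year to the next four years later (or differs when a century non-leap intervenes).
Leap-day weekdays: 1796:Mon 1804:Wed 1808:Mon 1812:Sat 1816:Thu 1820:Tue 1824:Sun 1828:Fri✓ 1832:Wed 1836:Mon 1840:Sat 1844:Thu 1848:Tue 1852:Sun 1856:Fri✓ 1860:Wed 1864:Mon 1868:Sat 1872:Thu 1876:Tue 1880:Sun
Friday: 1828, 1856 → 2.

2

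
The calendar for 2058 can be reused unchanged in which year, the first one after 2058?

Two years share a calendar iff Jan 1 falls on the same weekday and both are leap or both are common. 2058: Jan 1 is Tuesday, common year.
2059: Jan 1 Wednesday, common
2060: Jan 1 Thursday, leap
2061: Jan 1 Saturday, common
2062: Jan 1 Sunday, common
2063: Jan 1 Monday, common
2064: Jan 1 Tuesday, leap
2065: Jan 1 Thursday, common
2066: Jan 1 Friday, common
2067: Jan 1 Saturday, common
2068: Jan 1 Sunday, leap
2069: Jan 1 Tuesday, common
2069 matches on both conditions.

2069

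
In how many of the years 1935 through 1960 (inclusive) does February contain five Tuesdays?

February has 28 days (29 in leap years); it has five Tuesdays when Tuesday falls among the first (month-length − 28) days — i.e. when February 1 is Tuesday in a leap year (never in a common year).
February 1 by year: 1935:Fri 1936:Sat 1937:Mon 1938:Tue 1939:Wed 1940:Thu 1941:Sat 1942:Sun 1943:Mon 1944:Tue✓ 1945:Thu 1946:Fri 1947:Sat 1948:Sun 1949:Tue 1950:Wed 1951:Thu 1952:Fri 1953:Sun 1954:Mon 1955:Tue 1956:Wed 1957:Fri 1958:Sat 1959:Sun 1960:Mon
Years with five Tuesdays: 1944 → 1.

1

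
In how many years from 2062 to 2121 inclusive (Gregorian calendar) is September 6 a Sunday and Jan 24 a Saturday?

Check each year's weekday for September 6 and Jan 24:
  2062: Wed/Tue  2063: Thu/Wed  2064: Sat/Thu  2065: Sun/Sat ✓  2066: Mon/Sun  2067: Tue/Mon  2068: Thu/Tue  2069: Fri/Thu  2070: Sat/Fri  2071: Sun/Sat ✓  2072: Tue/Sun  2073: Wed/Tue  2074: Thu/Wed  2075: Fri/Thu  …(32 more)…  2108: Thu/Tue  2109: Fri/Thu  2110: Sat/Fri  2111: Sun/Sat ✓  2112: Tue/Sun  2113: Wed/Tue  2114: Thu/Wed  2115: Fri/Thu  2116: Sun/Fri  2117: Mon/Sun  2118: Tue/Mon  2119: Wed/Tue  2120: Fri/Wed  2121: Sat/Fri
Both conditions hold in: 2065, 2071, 2082, 2093, 2099, 2105, 2111 — 7.

7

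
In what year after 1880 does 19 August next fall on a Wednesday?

1885

From one year to the next, a fixed date's weekday advances by 1, or by 2 when a Feb 29 lies between the two dates.
1880: August 19 is Thursday.
1881: Friday (+1)
1882: Saturday (+1)
1883: Sunday (+1)
1884: Tuesday (+2)
1885: Wednesday (+1)
19 August falls on a Wednesday in 1885.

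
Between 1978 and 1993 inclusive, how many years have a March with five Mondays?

7

March has 31 days; it has five Mondays when Monday falls among the first (month-length − 28) days — i.e. when March 1 is one of Monday/Sunday/Saturday.
March 1 by year: 1978:Wed 1979:Thu 1980:Sat✓ 1981:Sun✓ 1982:Mon✓ 1983:Tue 1984:Thu 1985:Fri 1986:Sat✓ 1987:Sun✓ 1988:Tue 1989:Wed 1990:Thu 1991:Fri 1992:Sun✓ 1993:Mon✓
Years with five Mondays: 1980, 1981, 1982, 1986, 1987, 1992, 1993 → 7.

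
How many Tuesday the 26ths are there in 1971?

Check the 26th of each month of 1971: Jan 26: Tue, Feb 26: Fri, Mar 26: Fri, Apr 26: Mon, May 26: Wed, Jun 26: Sat, Jul 26: Mon, Aug 26: Thu, Sep 26: Sun, Oct 26: Tue, Nov 26: Fri, Dec 26: Sun.
Tuesday occurs in January, October — 2 months.

2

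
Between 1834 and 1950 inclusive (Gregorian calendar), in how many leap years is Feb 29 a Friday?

3

Leap years in 1834–1950: 28 of them.
Feb 29 weekday advances by 5 (mod 7) from one leap year to the next four years later (or differs when a century non-leap intervenes).
Leap-day weekdays: 1836:Mon 1840:Sat 1844:Thu 1848:Tue 1852:Sun 1856:Fri✓ 1860:Wed 1864:Mon 1868:Sat 1872:Thu 1876:Tue 1880:Sun 1884:Fri✓ 1888:Wed 1892:Mon 1896:Sat 1904:Mon 1908:Sat 1912:Thu 1916:Tue 1920:Sun 1924:Fri✓ 1928:Wed 1932:Mon 1936:Sat 1940:Thu 1944:Tue 1948:Sun
Friday: 1856, 1884, 1924 → 3.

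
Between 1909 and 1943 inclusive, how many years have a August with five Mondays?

16

August has 31 days; it has five Mondays when Monday falls among the first (month-length − 28) days — i.e. when August 1 is one of Monday/Sunday/Saturday.
August 1 by year: 1909:Sun✓ 1910:Mon✓ 1911:Tue 1912:Thu 1913:Fri 1914:Sat✓ 1915:Sun✓ 1916:Tue 1917:Wed 1918:Thu 1919:Fri 1920:Sun✓ 1921:Mon✓ 1922:Tue 1923:Wed …(5 more)… 1929:Thu 1930:Fri 1931:Sat✓ 1932:Mon✓ 1933:Tue 1934:Wed 1935:Thu 1936:Sat✓ 1937:Sun✓ 1938:Mon✓ 1939:Tue 1940:Thu 1941:Fri 1942:Sat✓ 1943:Sun✓
Years with five Mondays: 1909, 1910, 1914, 1915, 1920, 1921, 1925, 1926, 1927, 1931, 1932, 1936, 1937, 1938, 1942, 1943 → 16.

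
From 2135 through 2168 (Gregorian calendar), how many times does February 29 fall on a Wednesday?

Leap years in 2135–2168: 9 of them.
Feb 29 weekday advances by 5 (mod 7) from one leap year to the next four years later (or differs when a century non-leap intervenes).
Leap-day weekdays: 2136:Wed✓ 2140:Mon 2144:Sat 2148:Thu 2152:Tue 2156:Sun 2160:Fri 2164:Wed✓ 2168:Mon
Wednesday: 2136, 2164 → 2.

2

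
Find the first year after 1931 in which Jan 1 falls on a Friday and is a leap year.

1932

Jan 1 advances by 2 weekdays after a leap year and by 1 after a common year.
1931: Jan 1 is Thursday.
1932: Friday (leap)
1932 begins on a Friday and is a leap year.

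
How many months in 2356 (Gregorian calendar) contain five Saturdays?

A month of length L has five Saturdays iff its first Saturday is on day ≤ L−28 (so day 1–3 in a 31-day month, 1–2 in a 30-day month, day 1 in a leap February).
Checking each month of 2356: Jan starts Sun (31d); Feb starts Wed (29d); Mar starts Thu (31d) ✓; Apr starts Sun (30d); May starts Tue (31d); Jun starts Fri (30d) ✓; Jul starts Sun (31d); Aug starts Wed (31d); Sep starts Sat (30d) ✓; Oct starts Mon (31d); Nov starts Thu (30d); Dec starts Sat (31d) ✓.
Five-Saturday months: March, June, September, December → 4.

4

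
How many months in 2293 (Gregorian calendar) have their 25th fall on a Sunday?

Check the 25th of each month of 2293: Jan 25: Wed, Feb 25: Sat, Mar 25: Sat, Apr 25: Tue, May 25: Thu, Jun 25: Sun, Jul 25: Tue, Aug 25: Fri, Sep 25: Mon, Oct 25: Wed, Nov 25: Sat, Dec 25: Mon.
Sunday occurs in June — 1 month.

1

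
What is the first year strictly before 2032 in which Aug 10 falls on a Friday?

2029

From one year to the next, a fixed date's weekday advances by 1, or by 2 when a Feb 29 lies between the two dates.
2032: August 10 is Tuesday.
2031: Sunday (−2)
2030: Saturday (−1)
2029: Friday (−1)
Aug 10 falls on a Friday in 2029.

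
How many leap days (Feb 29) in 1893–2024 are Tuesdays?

Leap years in 1893–2024: 32 of them.
Feb 29 weekday advances by 5 (mod 7) from one leap year to the next four years later (or differs when a century non-leap intervenes).
Leap-day weekdays: 1896:Sat 1904:Mon 1908:Sat 1912:Thu 1916:Tue✓ 1920:Sun 1924:Fri 1928:Wed 1932:Mon 1936:Sat 1940:Thu 1944:Tue✓ 1948:Sun …(6 more)… 1976:Sun 1980:Fri 1984:Wed 1988:Mon 1992:Sat 1996:Thu 2000:Tue✓ 2004:Sun 2008:Fri 2012:Wed 2016:Mon 2020:Sat 2024:Thu
Tuesday: 1916, 1944, 1972, 2000 → 4.

4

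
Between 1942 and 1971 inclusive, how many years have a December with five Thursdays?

December has 31 days; it has five Thursdays when Thursday falls among the first (month-length − 28) days — i.e. when December 1 is one of Thursday/Wednesday/Tuesday.
December 1 by year: 1942:Tue✓ 1943:Wed✓ 1944:Fri 1945:Sat 1946:Sun 1947:Mon 1948:Wed✓ 1949:Thu✓ 1950:Fri 1951:Sat 1952:Mon 1953:Tue✓ 1954:Wed✓ 1955:Thu✓ 1956:Sat 1957:Sun 1958:Mon 1959:Tue✓ 1960:Thu✓ 1961:Fri 1962:Sat 1963:Sun 1964:Tue✓ 1965:Wed✓ 1966:Thu✓ 1967:Fri 1968:Sun 1969:Mon 1970:Tue✓ 1971:Wed✓
Years with five Thursdays: 1942, 1943, 1948, 1949, 1953, 1954, 1955, 1959, 1960, 1964, 1965, 1966, 1970, 1971 → 14.

14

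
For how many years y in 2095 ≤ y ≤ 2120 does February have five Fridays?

1

February has 28 days (29 in leap years); it has five Fridays when Friday falls among the first (month-length − 28) days — i.e. when February 1 is Friday in a leap year (never in a common year).
February 1 by year: 2095:Tue 2096:Wed 2097:Fri 2098:Sat 2099:Sun 2100:Mon 2101:Tue 2102:Wed 2103:Thu 2104:Fri✓ 2105:Sun 2106:Mon 2107:Tue 2108:Wed 2109:Fri 2110:Sat 2111:Sun 2112:Mon 2113:Wed 2114:Thu 2115:Fri 2116:Sat 2117:Mon 2118:Tue 2119:Wed 2120:Thu
Years with five Fridays: 2104 → 1.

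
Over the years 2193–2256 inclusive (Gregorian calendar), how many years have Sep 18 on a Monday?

9

Track Sep 18's weekday year by year (advancing +1, or +2 across a Feb 29):
  2193: Wed  2194: Thu (+1)  2195: Fri (+1)  2196: Sun (+2)  2197: Mon (+1) ✓
  2198: Tue (+1)  2199: Wed (+1)  2200: Thu (+1)  2201: Fri (+1)  2202: Sat (+1)
  2203: Sun (+1)  2204: Tue (+2)  2205: Wed (+1)  2206: Thu (+1)  … (36 more years) …
  2243: Mon (+1) ✓  2244: Wed (+2)  2245: Thu (+1)  2246: Fri (+1)  2247: Sat (+1)
  2248: Mon (+2) ✓  2249: Tue (+1)  2250: Wed (+1)  2251: Thu (+1)  2252: Sat (+2)
  2253: Sun (+1)  2254: Mon (+1) ✓  2255: Tue (+1)  2256: Thu (+2)
Monday years: 2197, 2209, 2215, 2220, 2226, 2237, 2243, 2248, 2254 — 9 in total.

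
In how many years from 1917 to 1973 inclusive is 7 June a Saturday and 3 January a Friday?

6

Check each year's weekday for 7 June and 3 January:
  1917: Thu/Wed  1918: Fri/Thu  1919: Sat/Fri ✓  1920: Mon/Sat  1921: Tue/Mon  1922: Wed/Tue  1923: Thu/Wed  1924: Sat/Thu  1925: Sun/Sat  1926: Mon/Sun  1927: Tue/Mon  1928: Thu/Tue  1929: Fri/Thu  1930: Sat/Fri ✓  …(29 more)…  1960: Tue/Sun  1961: Wed/Tue  1962: Thu/Wed  1963: Fri/Thu  1964: Sun/Fri  1965: Mon/Sun  1966: Tue/Mon  1967: Wed/Tue  1968: Fri/Wed  1969: Sat/Fri ✓  1970: Sun/Sat  1971: Mon/Sun  1972: Wed/Mon  1973: Thu/Wed
Both conditions hold in: 1919, 1930, 1941, 1947, 1958, 1969 — 6.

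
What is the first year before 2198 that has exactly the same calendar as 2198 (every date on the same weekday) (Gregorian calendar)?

Two years share a calendar iff Jan 1 falls on the same weekday and both are leap or both are common. 2198: Jan 1 is Monday, common year.
2197: Jan 1 Sunday, common
2196: Jan 1 Friday, leap
2195: Jan 1 Thursday, common
2194: Jan 1 Wednesday, common
2193: Jan 1 Tuesday, common
2192: Jan 1 Sunday, leap
2191: Jan 1 Saturday, common
2190: Jan 1 Friday, common
2189: Jan 1 Thursday, common
2188: Jan 1 Tuesday, leap
2187: Jan 1 Monday, common
2187 matches on both conditions.

2187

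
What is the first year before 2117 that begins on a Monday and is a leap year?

2080

Jan 1 advances by 2 weekdays after a leap year and by 1 after a common year.
2117: Jan 1 is Friday.
2116: Wednesday (leap)
2115: Tuesday
2114: Monday
2113: Sunday
2112: Friday (leap)
2111: Thursday
2110: Wednesday
2109: Tuesday
2108: Sunday (leap)
2107: Saturday
2106: Friday
2105: Thursday
2104: Tuesday (leap)
2103: Monday
2102: Sunday
2101: Saturday
2100: Friday
2099: Thursday
2098: Wednesday
2097: Tuesday
2096: Sunday (leap)
2095: Saturday
2094: Friday
2093: Thursday
2092: Tuesday (leap)
2091: Monday
2090: Sunday
2089: Saturday
2088: Thursday (leap)
2087: Wednesday
2086: Tuesday
2085: Monday
2084: Saturday (leap)
2083: Friday
2082: Thursday
2081: Wednesday
2080: Monday (leap)
2080 begins on a Monday and is a leap year.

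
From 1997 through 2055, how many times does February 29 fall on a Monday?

2

Leap years in 1997–2055: 14 of them.
Feb 29 weekday advances by 5 (mod 7) from one leap year to the next four years later (or differs when a century non-leap intervenes).
Leap-day weekdays: 2000:Tue 2004:Sun 2008:Fri 2012:Wed 2016:Mon✓ 2020:Sat 2024:Thu 2028:Tue 2032:Sun 2036:Fri 2040:Wed 2044:Mon✓ 2048:Sat 2052:Thu
Monday: 2016, 2044 → 2.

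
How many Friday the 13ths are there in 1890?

Check the 13th of each month of 1890: Jan 13: Mon, Feb 13: Thu, Mar 13: Thu, Apr 13: Sun, May 13: Tue, Jun 13: Fri, Jul 13: Sun, Aug 13: Wed, Sep 13: Sat, Oct 13: Mon, Nov 13: Thu, Dec 13: Sat.
Friday occurs in June — 1 month.

1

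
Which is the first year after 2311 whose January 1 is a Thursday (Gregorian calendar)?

2314

Jan 1 advances by 2 weekdays after a leap year and by 1 after a common year.
2311: Jan 1 is Sunday.
2312: Monday (leap)
2313: Wednesday
2314: Thursday
2314 begins on a Thursday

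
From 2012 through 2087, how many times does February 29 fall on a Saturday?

3

Leap years in 2012–2087: 19 of them.
Feb 29 weekday advances by 5 (mod 7) from one leap year to the next four years later (or differs when a century non-leap intervenes).
Leap-day weekdays: 2012:Wed 2016:Mon 2020:Sat✓ 2024:Thu 2028:Tue 2032:Sun 2036:Fri 2040:Wed 2044:Mon 2048:Sat✓ 2052:Thu 2056:Tue 2060:Sun 2064:Fri 2068:Wed 2072:Mon 2076:Sat✓ 2080:Thu 2084:Tue
Saturday: 2020, 2048, 2076 → 3.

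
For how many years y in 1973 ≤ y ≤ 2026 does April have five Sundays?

April has 30 days; it has five Sundays when Sunday falls among the first (month-length − 28) days — i.e. when April 1 is one of Sunday/Saturday.
April 1 by year: 1973:Sun✓ 1974:Mon 1975:Tue 1976:Thu 1977:Fri 1978:Sat✓ 1979:Sun✓ 1980:Tue 1981:Wed 1982:Thu 1983:Fri 1984:Sun✓ 1985:Mon 1986:Tue 1987:Wed …(24 more)… 2012:Sun✓ 2013:Mon 2014:Tue 2015:Wed 2016:Fri 2017:Sat✓ 2018:Sun✓ 2019:Mon 2020:Wed 2021:Thu 2022:Fri 2023:Sat✓ 2024:Mon 2025:Tue 2026:Wed
Years with five Sundays: 1973, 1978, 1979, 1984, 1989, 1990, 1995, 2000, 2001, 2006, 2007, 2012, 2017, 2018, 2023 → 15.

15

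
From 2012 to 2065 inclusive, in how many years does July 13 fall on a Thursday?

Track July 13's weekday year by year (advancing +1, or +2 across a Feb 29):
  2012: Fri  2013: Sat (+1)  2014: Sun (+1)  2015: Mon (+1)  2016: Wed (+2)
  2017: Thu (+1) ✓  2018: Fri (+1)  2019: Sat (+1)  2020: Mon (+2)  2021: Tue (+1)
  2022: Wed (+1)  2023: Thu (+1) ✓  2024: Sat (+2)  2025: Sun (+1)  … (26 more years) …
  2052: Sat (+2)  2053: Sun (+1)  2054: Mon (+1)  2055: Tue (+1)  2056: Thu (+2) ✓
  2057: Fri (+1)  2058: Sat (+1)  2059: Sun (+1)  2060: Tue (+2)  2061: Wed (+1)
  2062: Thu (+1) ✓  2063: Fri (+1)  2064: Sun (+2)  2065: Mon (+1)
Thursday years: 2017, 2023, 2028, 2034, 2045, 2051, 2056, 2062 — 8 in total.

8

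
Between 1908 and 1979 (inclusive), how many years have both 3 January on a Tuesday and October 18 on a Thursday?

2

Check each year's weekday for 3 January and October 18:
  1908: Fri/Sun  1909: Sun/Mon  1910: Mon/Tue  1911: Tue/Wed  1912: Wed/Fri  1913: Fri/Sat  1914: Sat/Sun  1915: Sun/Mon  1916: Mon/Wed  1917: Wed/Thu  1918: Thu/Fri  1919: Fri/Sat  1920: Sat/Mon  1921: Mon/Tue  …(44 more)…  1966: Mon/Tue  1967: Tue/Wed  1968: Wed/Fri  1969: Fri/Sat  1970: Sat/Sun  1971: Sun/Mon  1972: Mon/Wed  1973: Wed/Thu  1974: Thu/Fri  1975: Fri/Sat  1976: Sat/Mon  1977: Mon/Tue  1978: Tue/Wed  1979: Wed/Thu
Both conditions hold in: 1928, 1956 — 2.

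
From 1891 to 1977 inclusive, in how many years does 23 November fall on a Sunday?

Track 23 November's weekday year by year (advancing +1, or +2 across a Feb 29):
  1891: Mon  1892: Wed (+2)  1893: Thu (+1)  1894: Fri (+1)  1895: Sat (+1)
  1896: Mon (+2)  1897: Tue (+1)  1898: Wed (+1)  1899: Thu (+1)  1900: Fri (+1)
  1901: Sat (+1)  1902: Sun (+1) ✓  1903: Mon (+1)  1904: Wed (+2)  … (59 more years) …
  1964: Mon (+2)  1965: Tue (+1)  1966: Wed (+1)  1967: Thu (+1)  1968: Sat (+2)
  1969: Sun (+1) ✓  1970: Mon (+1)  1971: Tue (+1)  1972: Thu (+2)  1973: Fri (+1)
  1974: Sat (+1)  1975: Sun (+1) ✓  1976: Tue (+2)  1977: Wed (+1)
Sunday years: 1902, 1913, 1919, 1924, 1930, 1941, 1947, 1952, 1958, 1969, 1975 — 11 in total.

11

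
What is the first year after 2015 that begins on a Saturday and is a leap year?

2028

Jan 1 advances by 2 weekdays after a leap year and by 1 after a common year.
2015: Jan 1 is Thursday.
2016: Friday (leap)
2017: Sunday
2018: Monday
2019: Tuesday
2020: Wednesday (leap)
2021: Friday
2022: Saturday
2023: Sunday
2024: Monday (leap)
2025: Wednesday
2026: Thursday
2027: Friday
2028: Saturday (leap)
2028 begins on a Saturday and is a leap year.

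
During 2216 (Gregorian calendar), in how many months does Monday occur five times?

A month of length L has five Mondays iff its first Monday is on day ≤ L−28 (so day 1–3 in a 31-day month, 1–2 in a 30-day month, day 1 in a leap February).
Checking each month of 2216: Jan starts Mon (31d) ✓; Feb starts Thu (29d); Mar starts Fri (31d); Apr starts Mon (30d) ✓; May starts Wed (31d); Jun starts Sat (30d); Jul starts Mon (31d) ✓; Aug starts Thu (31d); Sep starts Sun (30d) ✓; Oct starts Tue (31d); Nov starts Fri (30d); Dec starts Sun (31d) ✓.
Five-Monday months: January, April, July, September, December → 5.

5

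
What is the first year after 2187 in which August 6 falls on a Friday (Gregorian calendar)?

2190

From one year to the next, a fixed date's weekday advances by 1, or by 2 when a Feb 29 lies between the two dates.
2187: August 6 is Monday.
2188: Wednesday (+2)
2189: Thursday (+1)
2190: Friday (+1)
August 6 falls on a Friday in 2190.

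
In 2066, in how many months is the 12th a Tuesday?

Check the 12th of each month of 2066: Jan 12: Tue, Feb 12: Fri, Mar 12: Fri, Apr 12: Mon, May 12: Wed, Jun 12: Sat, Jul 12: Mon, Aug 12: Thu, Sep 12: Sun, Oct 12: Tue, Nov 12: Fri, Dec 12: Sun.
Tuesday occurs in January, October — 2 months.

2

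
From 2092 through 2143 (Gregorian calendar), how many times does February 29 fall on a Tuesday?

1

Leap years in 2092–2143: 12 of them.
Feb 29 weekday advances by 5 (mod 7) from one leap year to the next four years later (or differs when a century non-leap intervenes).
Leap-day weekdays: 2092:Fri 2096:Wed 2104:Fri 2108:Wed 2112:Mon 2116:Sat 2120:Thu 2124:Tue✓ 2128:Sun 2132:Fri 2136:Wed 2140:Mon
Tuesday: 2124 → 1.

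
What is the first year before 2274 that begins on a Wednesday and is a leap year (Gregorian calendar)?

Jan 1 advances by 2 weekdays after a leap year and by 1 after a common year.
2274: Jan 1 is Thursday.
2273: Wednesday
2272: Monday (leap)
2271: Sunday
2270: Saturday
2269: Friday
2268: Wednesday (leap)
2268 begins on a Wednesday and is a leap year.

2268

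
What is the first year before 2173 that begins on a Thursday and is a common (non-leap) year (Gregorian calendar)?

2167

Jan 1 advances by 2 weekdays after a leap year and by 1 after a common year.
2173: Jan 1 is Friday.
2172: Wednesday (leap)
2171: Tuesday
2170: Monday
2169: Sunday
2168: Friday (leap)
2167: Thursday
2167 begins on a Thursday and is a common year.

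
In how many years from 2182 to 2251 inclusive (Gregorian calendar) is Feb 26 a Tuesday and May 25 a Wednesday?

Check each year's weekday for Feb 26 and May 25:
  2182: Tue/Sat  2183: Wed/Sun  2184: Thu/Tue  2185: Sat/Wed  2186: Sun/Thu  2187: Mon/Fri  2188: Tue/Sun  2189: Thu/Mon  2190: Fri/Tue  2191: Sat/Wed  2192: Sun/Fri  2193: Tue/Sat  2194: Wed/Sun  2195: Thu/Mon  …(42 more)…  2238: Mon/Fri  2239: Tue/Sat  2240: Wed/Mon  2241: Fri/Tue  2242: Sat/Wed  2243: Sun/Thu  2244: Mon/Sat  2245: Wed/Sun  2246: Thu/Mon  2247: Fri/Tue  2248: Sat/Thu  2249: Mon/Fri  2250: Tue/Sat  2251: Wed/Sun
Both conditions hold in: no year — 0.

0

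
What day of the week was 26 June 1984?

Tuesday

January 1, 1984 is a Sunday.
June 26 is day 178 of the year, i.e. 177 days after Jan 1.
177 mod 7 = 2, so advance 2 weekdays from Sunday: Tuesday.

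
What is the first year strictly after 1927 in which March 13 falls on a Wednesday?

1929

From one year to the next, a fixed date's weekday advances by 1, or by 2 when a Feb 29 lies between the two dates.
1927: March 13 is Sunday.
1928: Tuesday (+2)
1929: Wednesday (+1)
March 13 falls on a Wednesday in 1929.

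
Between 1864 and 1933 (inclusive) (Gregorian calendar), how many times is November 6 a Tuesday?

Track November 6's weekday year by year (advancing +1, or +2 across a Feb 29):
  1864: Sun  1865: Mon (+1)  1866: Tue (+1) ✓  1867: Wed (+1)  1868: Fri (+2)
  1869: Sat (+1)  1870: Sun (+1)  1871: Mon (+1)  1872: Wed (+2)  1873: Thu (+1)
  1874: Fri (+1)  1875: Sat (+1)  1876: Mon (+2)  1877: Tue (+1) ✓  … (42 more years) …
  1920: Sat (+2)  1921: Sun (+1)  1922: Mon (+1)  1923: Tue (+1) ✓  1924: Thu (+2)
  1925: Fri (+1)  1926: Sat (+1)  1927: Sun (+1)  1928: Tue (+2) ✓  1929: Wed (+1)
  1930: Thu (+1)  1931: Fri (+1)  1932: Sun (+2)  1933: Mon (+1)
Tuesday years: 1866, 1877, 1883, 1888, 1894, 1900, 1906, 1917, 1923, 1928 — 10 in total.

10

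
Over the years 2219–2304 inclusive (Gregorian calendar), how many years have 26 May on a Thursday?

13

Track 26 May's weekday year by year (advancing +1, or +2 across a Feb 29):
  2219: Wed  2220: Fri (+2)  2221: Sat (+1)  2222: Sun (+1)  2223: Mon (+1)
  2224: Wed (+2)  2225: Thu (+1) ✓  2226: Fri (+1)  2227: Sat (+1)  2228: Mon (+2)
  2229: Tue (+1)  2230: Wed (+1)  2231: Thu (+1) ✓  2232: Sat (+2)  … (58 more years) …
  2291: Tue (+1)  2292: Thu (+2) ✓  2293: Fri (+1)  2294: Sat (+1)  2295: Sun (+1)
  2296: Tue (+2)  2297: Wed (+1)  2298: Thu (+1) ✓  2299: Fri (+1)  2300: Sat (+1)
  2301: Sun (+1)  2302: Mon (+1)  2303: Tue (+1)  2304: Thu (+2) ✓
Thursday years: 2225, 2231, 2236, 2242, 2253, 2259, 2264, 2270, 2281, 2287, 2292, 2298, 2304 — 13 in total.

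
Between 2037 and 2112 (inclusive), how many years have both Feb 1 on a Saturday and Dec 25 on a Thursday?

Check each year's weekday for Feb 1 and Dec 25:
  2037: Sun/Fri  2038: Mon/Sat  2039: Tue/Sun  2040: Wed/Tue  2041: Fri/Wed  2042: Sat/Thu ✓  2043: Sun/Fri  2044: Mon/Sun  2045: Wed/Mon  2046: Thu/Tue  2047: Fri/Wed  2048: Sat/Fri  2049: Mon/Sat  2050: Tue/Sun  …(48 more)…  2099: Sun/Fri  2100: Mon/Sat  2101: Tue/Sun  2102: Wed/Mon  2103: Thu/Tue  2104: Fri/Thu  2105: Sun/Fri  2106: Mon/Sat  2107: Tue/Sun  2108: Wed/Tue  2109: Fri/Wed  2110: Sat/Thu ✓  2111: Sun/Fri  2112: Mon/Sun
Both conditions hold in: 2042, 2053, 2059, 2070, 2081, 2087, 2098, 2110 — 8.

8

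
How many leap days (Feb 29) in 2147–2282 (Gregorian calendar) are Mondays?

Leap years in 2147–2282: 33 of them.
Feb 29 weekday advances by 5 (mod 7) from one leap year to the next four years later (or differs when a century non-leap intervenes).
Leap-day weekdays: 2148:Thu 2152:Tue 2156:Sun 2160:Fri 2164:Wed 2168:Mon✓ 2172:Sat 2176:Thu 2180:Tue 2184:Sun 2188:Fri 2192:Wed 2196:Mon✓ …(7 more)… 2232:Wed 2236:Mon✓ 2240:Sat 2244:Thu 2248:Tue 2252:Sun 2256:Fri 2260:Wed 2264:Mon✓ 2268:Sat 2272:Thu 2276:Tue 2280:Sun
Monday: 2168, 2196, 2208, 2236, 2264 → 5.

5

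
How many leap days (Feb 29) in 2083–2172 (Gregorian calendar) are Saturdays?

Leap years in 2083–2172: 22 of them.
Feb 29 weekday advances by 5 (mod 7) from one leap year to the next four years later (or differs when a century non-leap intervenes).
Leap-day weekdays: 2084:Tue 2088:Sun 2092:Fri 2096:Wed 2104:Fri 2108:Wed 2112:Mon 2116:Sat✓ 2120:Thu 2124:Tue 2128:Sun 2132:Fri 2136:Wed 2140:Mon 2144:Sat✓ 2148:Thu 2152:Tue 2156:Sun 2160:Fri 2164:Wed 2168:Mon 2172:Sat✓
Saturday: 2116, 2144, 2172 → 3.

3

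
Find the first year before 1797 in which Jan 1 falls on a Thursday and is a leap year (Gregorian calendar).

1784

Jan 1 advances by 2 weekdays after a leap year and by 1 after a common year.
1797: Jan 1 is Sunday.
1796: Friday (leap)
1795: Thursday
1794: Wednesday
1793: Tuesday
1792: Sunday (leap)
1791: Saturday
1790: Friday
1789: Thursday
1788: Tuesday (leap)
1787: Monday
1786: Sunday
1785: Saturday
1784: Thursday (leap)
1784 begins on a Thursday and is a leap year.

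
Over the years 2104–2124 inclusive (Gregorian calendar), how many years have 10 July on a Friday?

4

Track 10 July's weekday year by year (advancing +1, or +2 across a Feb 29):
  2104: Thu  2105: Fri (+1) ✓  2106: Sat (+1)  2107: Sun (+1)  2108: Tue (+2)
  2109: Wed (+1)  2110: Thu (+1)  2111: Fri (+1) ✓  2112: Sun (+2)  2113: Mon (+1)
  2114: Tue (+1)  2115: Wed (+1)  2116: Fri (+2) ✓  2117: Sat (+1)  2118: Sun (+1)
  2119: Mon (+1)  2120: Wed (+2)  2121: Thu (+1)  2122: Fri (+1) ✓  2123: Sat (+1)
  2124: Mon (+2)
Friday years: 2105, 2111, 2116, 2122 — 4 in total.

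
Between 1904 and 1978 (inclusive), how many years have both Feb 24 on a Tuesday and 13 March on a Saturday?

3

Check each year's weekday for Feb 24 and 13 March:
  1904: Wed/Sun  1905: Fri/Mon  1906: Sat/Tue  1907: Sun/Wed  1908: Mon/Fri  1909: Wed/Sat  1910: Thu/Sun  1911: Fri/Mon  1912: Sat/Wed  1913: Mon/Thu  1914: Tue/Fri  1915: Wed/Sat  1916: Thu/Mon  1917: Sat/Tue  …(47 more)…  1965: Wed/Sat  1966: Thu/Sun  1967: Fri/Mon  1968: Sat/Wed  1969: Mon/Thu  1970: Tue/Fri  1971: Wed/Sat  1972: Thu/Mon  1973: Sat/Tue  1974: Sun/Wed  1975: Mon/Thu  1976: Tue/Sat ✓  1977: Thu/Sun  1978: Fri/Mon
Both conditions hold in: 1920, 1948, 1976 — 3.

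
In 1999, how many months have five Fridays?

A month of length L has five Fridays iff its first Friday is on day ≤ L−28 (so day 1–3 in a 31-day month, 1–2 in a 30-day month, day 1 in a leap February).
Checking each month of 1999: Jan starts Fri (31d) ✓; Feb starts Mon (28d); Mar starts Mon (31d); Apr starts Thu (30d) ✓; May starts Sat (31d); Jun starts Tue (30d); Jul starts Thu (31d) ✓; Aug starts Sun (31d); Sep starts Wed (30d); Oct starts Fri (31d) ✓; Nov starts Mon (30d); Dec starts Wed (31d) ✓.
Five-Friday months: January, April, July, October, December → 5.

5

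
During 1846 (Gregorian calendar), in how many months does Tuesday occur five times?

4

A month of length L has five Tuesdays iff its first Tuesday is on day ≤ L−28 (so day 1–3 in a 31-day month, 1–2 in a 30-day month, day 1 in a leap February).
Checking each month of 1846: Jan starts Thu (31d); Feb starts Sun (28d); Mar starts Sun (31d) ✓; Apr starts Wed (30d); May starts Fri (31d); Jun starts Mon (30d) ✓; Jul starts Wed (31d); Aug starts Sat (31d); Sep starts Tue (30d) ✓; Oct starts Thu (31d); Nov starts Sun (30d); Dec starts Tue (31d) ✓.
Five-Tuesday months: March, June, September, December → 4.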